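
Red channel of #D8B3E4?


Color: #D8B3E4
R = D8 = 216
G = B3 = 179
B = E4 = 228
Red = 216


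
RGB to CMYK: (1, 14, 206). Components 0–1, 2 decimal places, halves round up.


R'=1/255≈0.0039, G'=14/255≈0.0549, B'=206/255≈0.8078
K = 1 - max(R',G',B') = 1 - 206/255 = 49/255 = 0.19215… → 0.19
(1-R'-K)/(1-K) simplifies to (max-R)/max with max = 206:
C = (206-1)/206 = 205/206 = 0.99514… → 1.00
M = (206-14)/206 = 192/206 = 0.93203… → 0.93
Y = (206-206)/206 = 0/206 = 0 → 0.00
= CMYK(1.00, 0.93, 0.00, 0.19)


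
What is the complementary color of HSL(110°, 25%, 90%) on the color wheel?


Complement = opposite side of color wheel = hue + 180°
H' = (110 + 180) mod 360 = 290°
S and L unchanged.
= HSL(290°, 25%, 90%)


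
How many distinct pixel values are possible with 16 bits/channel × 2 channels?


Total bits = 16 bits/channel × 2 channels = 32 bits
Distinct pixel values = 2^32
= 4,294,967,296 pixel values


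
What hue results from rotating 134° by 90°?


New hue = (H + rotation) mod 360
New hue = (134 + 90) mod 360
= 224 mod 360
= 224°


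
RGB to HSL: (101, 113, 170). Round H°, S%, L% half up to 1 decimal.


Normalize: R'=101/255≈0.3961, G'=113/255≈0.4431, B'=170/255≈0.6667
Max=170/255, Min=101/255, Δ=Max-Min=69/255
L = (Max+Min)/2 = (170+101)/510 = 271/510 = 0.53137… → L = 53.1%
L > 0.5 → S = Δ/(2-Max-Min) = 69/(510-170-101) = 69/239 = 0.28870… → S = 28.9%
(the 1/255 factors cancel in S and H, so raw channel differences can be used)
Max is B' → H = 60 × ((R-G)/Δ + 4) = 60 × ((101-113)/69 + 4)
  -12/69 + 4 = -0.1739… + 4 = 3.8260…
  H = 60 × 3.8260… = 229.565…° → H = 229.6°
= HSL(229.6°, 28.9%, 53.1%)


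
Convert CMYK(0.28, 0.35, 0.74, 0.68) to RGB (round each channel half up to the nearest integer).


R = 255 × (1-C) × (1-K) = 255 × 0.72 × 0.32 = 58.752 → 59
G = 255 × (1-M) × (1-K) = 255 × 0.65 × 0.32 = 53.04 → 53
B = 255 × (1-Y) × (1-K) = 255 × 0.26 × 0.32 = 21.216 → 21
= RGB(59, 53, 21)


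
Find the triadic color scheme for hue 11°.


Triadic: equally spaced at 120° intervals
H1 = 11°
H2 = (11 + 120) mod 360 = 131°
H3 = (11 + 240) mod 360 = 251°
Triadic = 11°, 131°, 251°


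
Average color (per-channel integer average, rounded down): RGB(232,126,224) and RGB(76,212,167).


Midpoint: each channel = ⌊(C₁+C₂)/2⌋
R: ⌊(232+76)/2⌋ = 154
G: ⌊(126+212)/2⌋ = 169
B: ⌊(224+167)/2⌋ = 195
= RGB(154, 169, 195)


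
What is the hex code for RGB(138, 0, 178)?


R = 138 → 8A (hex)
G = 0 → 00 (hex)
B = 178 → B2 (hex)
Hex = #8A00B2


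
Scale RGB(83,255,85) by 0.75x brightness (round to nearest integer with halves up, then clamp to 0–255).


Multiply each channel by 0.75, round half up, clamp to [0, 255]
R: 83×0.75 = 62.25 → round → 62
G: 255×0.75 = 191.25 → round → 191
B: 85×0.75 = 63.75 → round → 64
= RGB(62, 191, 64)


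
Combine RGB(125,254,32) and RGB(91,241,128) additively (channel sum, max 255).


Additive: each channel = min(255, C₁+C₂)
R: 125+91 = 216 → 216
G: 254+241 = 495 → 255
B: 32+128 = 160 → 160
= RGB(216, 255, 160)


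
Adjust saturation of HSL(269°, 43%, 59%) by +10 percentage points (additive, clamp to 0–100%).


Original S = 43%
Adjustment = +10 percentage points
New S = 43 + (10) = 53
Clamp to [0, 100] → 53
= HSL(269°, 53%, 59%)


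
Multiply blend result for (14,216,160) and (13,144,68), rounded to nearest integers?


Multiply: C = A×B/255, rounded to nearest integer
R: 14×13/255 = 182/255 ≈ 0.714 → 1
G: 216×144/255 = 31104/255 ≈ 121.976 → 122
B: 160×68/255 = 10880/255 ≈ 42.667 → 43
= RGB(1, 122, 43)


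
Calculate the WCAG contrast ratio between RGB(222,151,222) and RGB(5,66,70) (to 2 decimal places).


Linearize each sRGB channel c=v/255: c/12.92 if c ≤ 0.04045 else ((c+0.055)/1.055)^2.4
L = 0.2126×R_lin + 0.7152×G_lin + 0.0722×B_lin
Color 1 (222,151,222):
  R=222: 222/255≈0.8706 > 0.04045 → ((0.8706+0.055)/1.055)^2.4 ≈ 0.73046
  G=151: 151/255≈0.5922 > 0.04045 → ((0.5922+0.055)/1.055)^2.4 ≈ 0.30947
  B=222: 222/255≈0.8706 > 0.04045 → ((0.8706+0.055)/1.055)^2.4 ≈ 0.73046
  L1 = 0.2126×0.73046 + 0.7152×0.30947 + 0.0722×0.73046 ≈ 0.42937
Color 2 (5,66,70):
  R=5: 5/255≈0.0196 ≤ 0.04045 → 0.0196/12.92 ≈ 0.00152
  G=66: 66/255≈0.2588 > 0.04045 → ((0.2588+0.055)/1.055)^2.4 ≈ 0.05448
  B=70: 70/255≈0.2745 > 0.04045 → ((0.2745+0.055)/1.055)^2.4 ≈ 0.06125
  L2 = 0.2126×0.00152 + 0.7152×0.05448 + 0.0722×0.06125 ≈ 0.04371
Lighter = 0.42937, Darker = 0.04371
Ratio = (L_lighter + 0.05) / (L_darker + 0.05)
Ratio = (0.42937 + 0.05) / (0.04371 + 0.05) = 0.47937 / 0.09371 ≈ 5.1155
Ratio ≈ 5.12:1


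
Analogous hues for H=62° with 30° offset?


Base hue: 62°
Left analog: (62 - 30) mod 360 = 32°
Right analog: (62 + 30) mod 360 = 92°
Analogous hues = 32° and 92°


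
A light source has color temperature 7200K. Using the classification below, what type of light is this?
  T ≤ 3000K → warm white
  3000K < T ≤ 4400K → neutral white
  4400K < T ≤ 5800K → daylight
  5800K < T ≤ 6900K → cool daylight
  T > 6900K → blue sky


Temperature: 7200K
7200K > 6900K → blue sky
Classification: blue sky


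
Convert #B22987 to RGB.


B2 → 178 (R)
29 → 41 (G)
87 → 135 (B)
= RGB(178, 41, 135)


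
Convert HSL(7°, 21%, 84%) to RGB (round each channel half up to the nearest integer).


H=7°, S=0.21, L=0.84
C = (1-|2L-1|)×S = (1-|0.68|)×0.21 = 0.0672
H' = H/60 = 7/60 ≈ 0.1167; X = C×(1-|H' mod 2 - 1|) = 0.00784
m = L - C/2 = 0.84 - 0.0336 = 0.8064
Sector ⌊H'⌋ = 0 → (R',G',B') = (0.0672, 0.00784, 0.0)
RGB = ((R'+m)×255, (G'+m)×255, (B'+m)×255) = (222.768, 207.6312, 205.632)
Round half up → RGB(223, 208, 206)


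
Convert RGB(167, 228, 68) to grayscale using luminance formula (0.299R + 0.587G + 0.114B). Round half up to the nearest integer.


Gray = 0.299×R + 0.587×G + 0.114×B
Gray = 0.299×167 + 0.587×228 + 0.114×68
Gray = 49.933 + 133.836 + 7.752
Gray = 191.521 → round half up → 192
Gray = 192


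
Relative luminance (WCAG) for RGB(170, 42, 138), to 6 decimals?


Linearize each channel (sRGB transfer function): c = v/255; c_lin = c/12.92 if c ≤ 0.04045, else ((c+0.055)/1.055)^2.4
  R: 170/255 ≈ 0.666667 > 0.04045 → ((0.666667+0.055)/1.055)^2.4 ≈ 0.401978
  G: 42/255 ≈ 0.164706 > 0.04045 → ((0.164706+0.055)/1.055)^2.4 ≈ 0.023153
  B: 138/255 ≈ 0.541176 > 0.04045 → ((0.541176+0.055)/1.055)^2.4 ≈ 0.254152
R_lin = 0.401978, G_lin = 0.023153, B_lin = 0.254152
L = 0.2126×R + 0.7152×G + 0.0722×B
L = 0.2126×0.401978 + 0.7152×0.023153 + 0.0722×0.254152
L ≈ 0.120370


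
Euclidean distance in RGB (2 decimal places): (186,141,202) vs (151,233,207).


d = √[(R₁-R₂)² + (G₁-G₂)² + (B₁-B₂)²]
d = √[(186-151)² + (141-233)² + (202-207)²]
d = √[1225 + 8464 + 25]
d = √9714
d ≈ 98.56


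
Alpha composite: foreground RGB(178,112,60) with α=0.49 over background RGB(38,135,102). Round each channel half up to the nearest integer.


C = α×F + (1-α)×B, with 1-α = 0.51
R: 0.49×178 + 0.51×38 = 87.22 + 19.38 = 106.60 → 107
G: 0.49×112 + 0.51×135 = 54.88 + 68.85 = 123.73 → 124
B: 0.49×60 + 0.51×102 = 29.40 + 52.02 = 81.42 → 81
= RGB(107, 124, 81)


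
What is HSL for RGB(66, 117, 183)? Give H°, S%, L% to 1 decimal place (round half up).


Normalize: R'=66/255≈0.2588, G'=117/255≈0.4588, B'=183/255≈0.7176
Max=183/255, Min=66/255, Δ=Max-Min=117/255
L = (Max+Min)/2 = (183+66)/510 = 249/510 = 0.48823… → L = 48.8%
L ≤ 0.5 → S = Δ/(Max+Min) = 117/(183+66) = 117/249 = 0.46987… → S = 47.0%
(the 1/255 factors cancel in S and H, so raw channel differences can be used)
Max is B' → H = 60 × ((R-G)/Δ + 4) = 60 × ((66-117)/117 + 4)
  -51/117 + 4 = -0.4358… + 4 = 3.5641…
  H = 60 × 3.5641… = 213.846…° → H = 213.8°
= HSL(213.8°, 47.0%, 48.8%)


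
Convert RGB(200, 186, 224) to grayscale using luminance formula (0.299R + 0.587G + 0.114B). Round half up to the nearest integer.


Gray = 0.299×R + 0.587×G + 0.114×B
Gray = 0.299×200 + 0.587×186 + 0.114×224
Gray = 59.800 + 109.182 + 25.536
Gray = 194.518 → round half up → 195
Gray = 195


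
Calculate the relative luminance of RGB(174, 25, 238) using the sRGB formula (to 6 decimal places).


Linearize each channel (sRGB transfer function): c = v/255; c_lin = c/12.92 if c ≤ 0.04045, else ((c+0.055)/1.055)^2.4
  R: 174/255 ≈ 0.682353 > 0.04045 → ((0.682353+0.055)/1.055)^2.4 ≈ 0.423268
  G: 25/255 ≈ 0.098039 > 0.04045 → ((0.098039+0.055)/1.055)^2.4 ≈ 0.009721
  B: 238/255 ≈ 0.933333 > 0.04045 → ((0.933333+0.055)/1.055)^2.4 ≈ 0.854993
R_lin = 0.423268, G_lin = 0.009721, B_lin = 0.854993
L = 0.2126×R + 0.7152×G + 0.0722×B
L = 0.2126×0.423268 + 0.7152×0.009721 + 0.0722×0.854993
L ≈ 0.158670


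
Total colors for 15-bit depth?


Colors = 2^bits = 2^15
= 32,768 colors


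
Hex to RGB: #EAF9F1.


EA → 234 (R)
F9 → 249 (G)
F1 → 241 (B)
= RGB(234, 249, 241)


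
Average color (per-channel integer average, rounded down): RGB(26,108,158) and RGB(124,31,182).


Midpoint: each channel = ⌊(C₁+C₂)/2⌋
R: ⌊(26+124)/2⌋ = 75
G: ⌊(108+31)/2⌋ = 69
B: ⌊(158+182)/2⌋ = 170
= RGB(75, 69, 170)


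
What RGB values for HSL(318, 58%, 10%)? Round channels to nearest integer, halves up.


H=318°, S=0.58, L=0.10
C = (1-|2L-1|)×S = (1-|-0.80|)×0.58 = 0.116
H' = H/60 = 318/60 ≈ 5.3000; X = C×(1-|H' mod 2 - 1|) = 0.0812
m = L - C/2 = 0.10 - 0.058 = 0.042
Sector ⌊H'⌋ = 5 → (R',G',B') = (0.116, 0.0, 0.0812)
RGB = ((R'+m)×255, (G'+m)×255, (B'+m)×255) = (40.29, 10.71, 31.416)
Round half up → RGB(40, 11, 31)


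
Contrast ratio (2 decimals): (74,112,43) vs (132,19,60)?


Linearize each sRGB channel c=v/255: c/12.92 if c ≤ 0.04045 else ((c+0.055)/1.055)^2.4
L = 0.2126×R_lin + 0.7152×G_lin + 0.0722×B_lin
Color 1 (74,112,43):
  R=74: 74/255≈0.2902 > 0.04045 → ((0.2902+0.055)/1.055)^2.4 ≈ 0.06848
  G=112: 112/255≈0.4392 > 0.04045 → ((0.4392+0.055)/1.055)^2.4 ≈ 0.16203
  B=43: 43/255≈0.1686 > 0.04045 → ((0.1686+0.055)/1.055)^2.4 ≈ 0.02416
  L1 = 0.2126×0.06848 + 0.7152×0.16203 + 0.0722×0.02416 ≈ 0.13219
Color 2 (132,19,60):
  R=132: 132/255≈0.5176 > 0.04045 → ((0.5176+0.055)/1.055)^2.4 ≈ 0.23074
  G=19: 19/255≈0.0745 > 0.04045 → ((0.0745+0.055)/1.055)^2.4 ≈ 0.00651
  B=60: 60/255≈0.2353 > 0.04045 → ((0.2353+0.055)/1.055)^2.4 ≈ 0.04519
  L2 = 0.2126×0.23074 + 0.7152×0.00651 + 0.0722×0.04519 ≈ 0.05698
Lighter = 0.13219, Darker = 0.05698
Ratio = (L_lighter + 0.05) / (L_darker + 0.05)
Ratio = (0.13219 + 0.05) / (0.05698 + 0.05) = 0.18219 / 0.10698 ≈ 1.7031
Ratio ≈ 1.70:1


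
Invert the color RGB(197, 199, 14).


Invert: (255-R, 255-G, 255-B)
R: 255-197 = 58
G: 255-199 = 56
B: 255-14 = 241
= RGB(58, 56, 241)


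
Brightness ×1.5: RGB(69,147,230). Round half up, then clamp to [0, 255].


Multiply each channel by 1.5, round half up, clamp to [0, 255]
R: 69×1.5 = 103.5 → round → 104
G: 147×1.5 = 220.5 → round → 221
B: 230×1.5 = 345 → clamp → 255
= RGB(104, 221, 255)


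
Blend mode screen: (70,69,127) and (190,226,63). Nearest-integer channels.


Screen: C = 255 - (255-A)×(255-B)/255, rounded to nearest integer
R: 255 - (255-70)×(255-190)/255 = 255 - 12025/255 ≈ 255 - 47.157 = 207.843 → 208
G: 255 - (255-69)×(255-226)/255 = 255 - 5394/255 ≈ 255 - 21.153 = 233.847 → 234
B: 255 - (255-127)×(255-63)/255 = 255 - 24576/255 ≈ 255 - 96.376 = 158.624 → 159
= RGB(208, 234, 159)


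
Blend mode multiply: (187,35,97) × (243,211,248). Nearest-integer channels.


Multiply: C = A×B/255, rounded to nearest integer
R: 187×243/255 = 45441/255 ≈ 178.200 → 178
G: 35×211/255 = 7385/255 ≈ 28.961 → 29
B: 97×248/255 = 24056/255 ≈ 94.337 → 94
= RGB(178, 29, 94)


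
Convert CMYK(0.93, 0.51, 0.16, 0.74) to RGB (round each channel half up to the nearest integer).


R = 255 × (1-C) × (1-K) = 255 × 0.07 × 0.26 = 4.641 → 5
G = 255 × (1-M) × (1-K) = 255 × 0.49 × 0.26 = 32.487 → 32
B = 255 × (1-Y) × (1-K) = 255 × 0.84 × 0.26 = 55.692 → 56
= RGB(5, 32, 56)


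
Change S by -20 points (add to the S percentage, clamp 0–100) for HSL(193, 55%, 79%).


Original S = 55%
Adjustment = -20 percentage points
New S = 55 + (-20) = 35
Clamp to [0, 100] → 35
= HSL(193°, 35%, 79%)


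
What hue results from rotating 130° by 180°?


New hue = (H + rotation) mod 360
New hue = (130 + 180) mod 360
= 310 mod 360
= 310°


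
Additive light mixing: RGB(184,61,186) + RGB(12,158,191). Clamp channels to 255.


Additive: each channel = min(255, C₁+C₂)
R: 184+12 = 196 → 196
G: 61+158 = 219 → 219
B: 186+191 = 377 → 255
= RGB(196, 219, 255)


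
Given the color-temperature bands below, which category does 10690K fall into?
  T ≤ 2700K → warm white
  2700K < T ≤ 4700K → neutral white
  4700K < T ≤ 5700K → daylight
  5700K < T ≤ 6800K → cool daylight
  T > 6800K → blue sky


Temperature: 10690K
10690K > 6800K → blue sky
Classification: blue sky


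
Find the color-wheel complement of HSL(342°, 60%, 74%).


Complement = opposite side of color wheel = hue + 180°
H' = (342 + 180) mod 360 = 162°
S and L unchanged.
= HSL(162°, 60%, 74%)


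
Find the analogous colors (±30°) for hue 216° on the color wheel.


Base hue: 216°
Left analog: (216 - 30) mod 360 = 186°
Right analog: (216 + 30) mod 360 = 246°
Analogous hues = 186° and 246°


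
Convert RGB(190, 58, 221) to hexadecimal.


R = 190 → BE (hex)
G = 58 → 3A (hex)
B = 221 → DD (hex)
Hex = #BE3ADD


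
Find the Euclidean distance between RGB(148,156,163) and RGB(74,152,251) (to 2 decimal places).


d = √[(R₁-R₂)² + (G₁-G₂)² + (B₁-B₂)²]
d = √[(148-74)² + (156-152)² + (163-251)²]
d = √[5476 + 16 + 7744]
d = √13236
d ≈ 115.05


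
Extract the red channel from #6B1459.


Color: #6B1459
R = 6B = 107
G = 14 = 20
B = 59 = 89
Red = 107


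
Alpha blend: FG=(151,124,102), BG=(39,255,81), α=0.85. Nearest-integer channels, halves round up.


C = α×F + (1-α)×B, with 1-α = 0.15
R: 0.85×151 + 0.15×39 = 128.35 + 5.85 = 134.20 → 134
G: 0.85×124 + 0.15×255 = 105.40 + 38.25 = 143.65 → 144
B: 0.85×102 + 0.15×81 = 86.70 + 12.15 = 98.85 → 99
= RGB(134, 144, 99)


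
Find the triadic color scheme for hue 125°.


Triadic: equally spaced at 120° intervals
H1 = 125°
H2 = (125 + 120) mod 360 = 245°
H3 = (125 + 240) mod 360 = 5°
Triadic = 125°, 245°, 5°


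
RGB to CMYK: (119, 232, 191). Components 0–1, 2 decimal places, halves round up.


R'=119/255≈0.4667, G'=232/255≈0.9098, B'=191/255≈0.7490
K = 1 - max(R',G',B') = 1 - 232/255 = 23/255 = 0.09019… → 0.09
(1-R'-K)/(1-K) simplifies to (max-R)/max with max = 232:
C = (232-119)/232 = 113/232 = 0.48706… → 0.49
M = (232-232)/232 = 0/232 = 0 → 0.00
Y = (232-191)/232 = 41/232 = 0.17672… → 0.18
= CMYK(0.49, 0.00, 0.18, 0.09)


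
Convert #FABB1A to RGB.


FA → 250 (R)
BB → 187 (G)
1A → 26 (B)
= RGB(250, 187, 26)


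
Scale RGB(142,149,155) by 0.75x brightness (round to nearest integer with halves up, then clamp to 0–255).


Multiply each channel by 0.75, round half up, clamp to [0, 255]
R: 142×0.75 = 106.5 → round → 107
G: 149×0.75 = 111.75 → round → 112
B: 155×0.75 = 116.25 → round → 116
= RGB(107, 112, 116)


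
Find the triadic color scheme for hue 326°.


Triadic: equally spaced at 120° intervals
H1 = 326°
H2 = (326 + 120) mod 360 = 86°
H3 = (326 + 240) mod 360 = 206°
Triadic = 326°, 86°, 206°


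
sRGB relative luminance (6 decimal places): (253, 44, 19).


Linearize each channel (sRGB transfer function): c = v/255; c_lin = c/12.92 if c ≤ 0.04045, else ((c+0.055)/1.055)^2.4
  R: 253/255 ≈ 0.992157 > 0.04045 → ((0.992157+0.055)/1.055)^2.4 ≈ 0.982251
  G: 44/255 ≈ 0.172549 > 0.04045 → ((0.172549+0.055)/1.055)^2.4 ≈ 0.025187
  B: 19/255 ≈ 0.074510 > 0.04045 → ((0.074510+0.055)/1.055)^2.4 ≈ 0.006512
R_lin = 0.982251, G_lin = 0.025187, B_lin = 0.006512
L = 0.2126×R + 0.7152×G + 0.0722×B
L = 0.2126×0.982251 + 0.7152×0.025187 + 0.0722×0.006512
L ≈ 0.227310


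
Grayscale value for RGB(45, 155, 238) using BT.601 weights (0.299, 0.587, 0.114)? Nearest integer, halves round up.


Gray = 0.299×R + 0.587×G + 0.114×B
Gray = 0.299×45 + 0.587×155 + 0.114×238
Gray = 13.455 + 90.985 + 27.132
Gray = 131.572 → round half up → 132
Gray = 132


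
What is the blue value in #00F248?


Color: #00F248
R = 00 = 0
G = F2 = 242
B = 48 = 72
Blue = 72


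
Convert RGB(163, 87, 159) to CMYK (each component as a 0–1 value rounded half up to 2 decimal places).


R'=163/255≈0.6392, G'=87/255≈0.3412, B'=159/255≈0.6235
K = 1 - max(R',G',B') = 1 - 163/255 = 92/255 = 0.36078… → 0.36
(1-R'-K)/(1-K) simplifies to (max-R)/max with max = 163:
C = (163-163)/163 = 0/163 = 0 → 0.00
M = (163-87)/163 = 76/163 = 0.46625… → 0.47
Y = (163-159)/163 = 4/163 = 0.02453… → 0.02
= CMYK(0.00, 0.47, 0.02, 0.36)


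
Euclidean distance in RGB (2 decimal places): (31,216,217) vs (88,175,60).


d = √[(R₁-R₂)² + (G₁-G₂)² + (B₁-B₂)²]
d = √[(31-88)² + (216-175)² + (217-60)²]
d = √[3249 + 1681 + 24649]
d = √29579
d ≈ 171.99


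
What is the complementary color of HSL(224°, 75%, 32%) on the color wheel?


Complement = opposite side of color wheel = hue + 180°
H' = (224 + 180) mod 360 = 44°
S and L unchanged.
= HSL(44°, 75%, 32%)


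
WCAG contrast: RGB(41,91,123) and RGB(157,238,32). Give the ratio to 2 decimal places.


Linearize each sRGB channel c=v/255: c/12.92 if c ≤ 0.04045 else ((c+0.055)/1.055)^2.4
L = 0.2126×R_lin + 0.7152×G_lin + 0.0722×B_lin
Color 1 (41,91,123):
  R=41: 41/255≈0.1608 > 0.04045 → ((0.1608+0.055)/1.055)^2.4 ≈ 0.02217
  G=91: 91/255≈0.3569 > 0.04045 → ((0.3569+0.055)/1.055)^2.4 ≈ 0.10462
  B=123: 123/255≈0.4824 > 0.04045 → ((0.4824+0.055)/1.055)^2.4 ≈ 0.19807
  L1 = 0.2126×0.02217 + 0.7152×0.10462 + 0.0722×0.19807 ≈ 0.09384
Color 2 (157,238,32):
  R=157: 157/255≈0.6157 > 0.04045 → ((0.6157+0.055)/1.055)^2.4 ≈ 0.33716
  G=238: 238/255≈0.9333 > 0.04045 → ((0.9333+0.055)/1.055)^2.4 ≈ 0.85499
  B=32: 32/255≈0.1255 > 0.04045 → ((0.1255+0.055)/1.055)^2.4 ≈ 0.01444
  L2 = 0.2126×0.33716 + 0.7152×0.85499 + 0.0722×0.01444 ≈ 0.68421
Lighter = 0.68421, Darker = 0.09384
Ratio = (L_lighter + 0.05) / (L_darker + 0.05)
Ratio = (0.68421 + 0.05) / (0.09384 + 0.05) = 0.73421 / 0.14384 ≈ 5.1045
Ratio ≈ 5.10:1


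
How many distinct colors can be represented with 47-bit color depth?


Colors = 2^bits = 2^47
= 140,737,488,355,328 colors


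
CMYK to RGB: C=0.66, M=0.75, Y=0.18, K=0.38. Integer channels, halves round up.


R = 255 × (1-C) × (1-K) = 255 × 0.34 × 0.62 = 53.754 → 54
G = 255 × (1-M) × (1-K) = 255 × 0.25 × 0.62 = 39.525 → 40
B = 255 × (1-Y) × (1-K) = 255 × 0.82 × 0.62 = 129.642 → 130
= RGB(54, 40, 130)


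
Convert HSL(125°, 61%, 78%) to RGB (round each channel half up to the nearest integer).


H=125°, S=0.61, L=0.78
C = (1-|2L-1|)×S = (1-|0.56|)×0.61 = 0.2684
H' = H/60 = 125/60 ≈ 2.0833; X = C×(1-|H' mod 2 - 1|) ≈ 0.0224
m = L - C/2 = 0.78 - 0.1342 = 0.6458
Sector ⌊H'⌋ = 2 → (R',G',B') = (0.0, 0.2684, ≈0.0224)
RGB = ((R'+m)×255, (G'+m)×255, (B'+m)×255) = (164.679, 233.121, 170.3825)
Round half up → RGB(165, 233, 170)


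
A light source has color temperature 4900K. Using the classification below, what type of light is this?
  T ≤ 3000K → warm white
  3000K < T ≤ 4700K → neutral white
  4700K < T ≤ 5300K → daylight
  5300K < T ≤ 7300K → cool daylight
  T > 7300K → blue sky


Temperature: 4900K
4700K < 4900K ≤ 5300K → daylight
Classification: daylight


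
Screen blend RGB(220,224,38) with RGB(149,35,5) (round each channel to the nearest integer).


Screen: C = 255 - (255-A)×(255-B)/255, rounded to nearest integer
R: 255 - (255-220)×(255-149)/255 = 255 - 3710/255 ≈ 255 - 14.549 = 240.451 → 240
G: 255 - (255-224)×(255-35)/255 = 255 - 6820/255 ≈ 255 - 26.745 = 228.255 → 228
B: 255 - (255-38)×(255-5)/255 = 255 - 54250/255 ≈ 255 - 212.745 = 42.255 → 42
= RGB(240, 228, 42)


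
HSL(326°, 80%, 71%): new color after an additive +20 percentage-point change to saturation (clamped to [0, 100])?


Original S = 80%
Adjustment = +20 percentage points
New S = 80 + (20) = 100
Clamp to [0, 100] → 100
= HSL(326°, 100%, 71%)


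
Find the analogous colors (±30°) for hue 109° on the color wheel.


Base hue: 109°
Left analog: (109 - 30) mod 360 = 79°
Right analog: (109 + 30) mod 360 = 139°
Analogous hues = 79° and 139°


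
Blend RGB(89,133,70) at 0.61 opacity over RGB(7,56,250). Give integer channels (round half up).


C = α×F + (1-α)×B, with 1-α = 0.39
R: 0.61×89 + 0.39×7 = 54.29 + 2.73 = 57.02 → 57
G: 0.61×133 + 0.39×56 = 81.13 + 21.84 = 102.97 → 103
B: 0.61×70 + 0.39×250 = 42.70 + 97.50 = 140.20 → 140
= RGB(57, 103, 140)


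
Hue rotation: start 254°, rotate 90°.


New hue = (H + rotation) mod 360
New hue = (254 + 90) mod 360
= 344 mod 360
= 344°


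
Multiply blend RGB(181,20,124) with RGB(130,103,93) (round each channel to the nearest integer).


Multiply: C = A×B/255, rounded to nearest integer
R: 181×130/255 = 23530/255 ≈ 92.275 → 92
G: 20×103/255 = 2060/255 ≈ 8.078 → 8
B: 124×93/255 = 11532/255 ≈ 45.224 → 45
= RGB(92, 8, 45)


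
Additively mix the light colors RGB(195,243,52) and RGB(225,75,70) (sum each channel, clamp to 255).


Additive: each channel = min(255, C₁+C₂)
R: 195+225 = 420 → 255
G: 243+75 = 318 → 255
B: 52+70 = 122 → 122
= RGB(255, 255, 122)


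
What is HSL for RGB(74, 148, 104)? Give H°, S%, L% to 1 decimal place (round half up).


Normalize: R'=74/255≈0.2902, G'=148/255≈0.5804, B'=104/255≈0.4078
Max=148/255, Min=74/255, Δ=Max-Min=74/255
L = (Max+Min)/2 = (148+74)/510 = 222/510 = 0.43529… → L = 43.5%
L ≤ 0.5 → S = Δ/(Max+Min) = 74/(148+74) = 74/222 = 0.33333… → S = 33.3%
(the 1/255 factors cancel in S and H, so raw channel differences can be used)
Max is G' → H = 60 × ((B-R)/Δ + 2) = 60 × ((104-74)/74 + 2)
  30/74 + 2 = 0.4054… + 2 = 2.4054…
  H = 60 × 2.4054… = 144.324…° → H = 144.3°
= HSL(144.3°, 33.3%, 43.5%)


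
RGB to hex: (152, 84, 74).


R = 152 → 98 (hex)
G = 84 → 54 (hex)
B = 74 → 4A (hex)
Hex = #98544A


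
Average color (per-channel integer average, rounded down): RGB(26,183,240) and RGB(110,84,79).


Midpoint: each channel = ⌊(C₁+C₂)/2⌋
R: ⌊(26+110)/2⌋ = 68
G: ⌊(183+84)/2⌋ = 133
B: ⌊(240+79)/2⌋ = 159
= RGB(68, 133, 159)


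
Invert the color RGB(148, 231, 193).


Invert: (255-R, 255-G, 255-B)
R: 255-148 = 107
G: 255-231 = 24
B: 255-193 = 62
= RGB(107, 24, 62)


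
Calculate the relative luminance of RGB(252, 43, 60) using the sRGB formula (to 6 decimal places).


Linearize each channel (sRGB transfer function): c = v/255; c_lin = c/12.92 if c ≤ 0.04045, else ((c+0.055)/1.055)^2.4
  R: 252/255 ≈ 0.988235 > 0.04045 → ((0.988235+0.055)/1.055)^2.4 ≈ 0.973445
  G: 43/255 ≈ 0.168627 > 0.04045 → ((0.168627+0.055)/1.055)^2.4 ≈ 0.024158
  B: 60/255 ≈ 0.235294 > 0.04045 → ((0.235294+0.055)/1.055)^2.4 ≈ 0.045186
R_lin = 0.973445, G_lin = 0.024158, B_lin = 0.045186
L = 0.2126×R + 0.7152×G + 0.0722×B
L = 0.2126×0.973445 + 0.7152×0.024158 + 0.0722×0.045186
L ≈ 0.227494


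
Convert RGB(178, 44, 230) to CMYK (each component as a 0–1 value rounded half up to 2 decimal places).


R'=178/255≈0.6980, G'=44/255≈0.1725, B'=230/255≈0.9020
K = 1 - max(R',G',B') = 1 - 230/255 = 25/255 = 0.09803… → 0.10
(1-R'-K)/(1-K) simplifies to (max-R)/max with max = 230:
C = (230-178)/230 = 52/230 = 0.22608… → 0.23
M = (230-44)/230 = 186/230 = 0.80869… → 0.81
Y = (230-230)/230 = 0/230 = 0 → 0.00
= CMYK(0.23, 0.81, 0.00, 0.10)


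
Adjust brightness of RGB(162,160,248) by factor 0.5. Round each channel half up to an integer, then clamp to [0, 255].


Multiply each channel by 0.5, round half up, clamp to [0, 255]
R: 162×0.5 = 81
G: 160×0.5 = 80
B: 248×0.5 = 124
= RGB(81, 80, 124)


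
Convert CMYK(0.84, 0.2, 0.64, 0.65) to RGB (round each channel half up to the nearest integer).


R = 255 × (1-C) × (1-K) = 255 × 0.16 × 0.35 = 14.28 → 14
G = 255 × (1-M) × (1-K) = 255 × 0.80 × 0.35 = 71.4 → 71
B = 255 × (1-Y) × (1-K) = 255 × 0.36 × 0.35 = 32.13 → 32
= RGB(14, 71, 32)


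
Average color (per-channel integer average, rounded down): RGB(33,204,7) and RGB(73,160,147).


Midpoint: each channel = ⌊(C₁+C₂)/2⌋
R: ⌊(33+73)/2⌋ = 53
G: ⌊(204+160)/2⌋ = 182
B: ⌊(7+147)/2⌋ = 77
= RGB(53, 182, 77)


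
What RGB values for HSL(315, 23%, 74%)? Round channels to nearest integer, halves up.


H=315°, S=0.23, L=0.74
C = (1-|2L-1|)×S = (1-|0.48|)×0.23 = 0.1196
H' = H/60 = 315/60 ≈ 5.2500; X = C×(1-|H' mod 2 - 1|) = 0.0897
m = L - C/2 = 0.74 - 0.0598 = 0.6802
Sector ⌊H'⌋ = 5 → (R',G',B') = (0.1196, 0.0, 0.0897)
RGB = ((R'+m)×255, (G'+m)×255, (B'+m)×255) = (203.949, 173.451, 196.3245)
Round half up → RGB(204, 173, 196)


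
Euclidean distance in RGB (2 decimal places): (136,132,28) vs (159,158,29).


d = √[(R₁-R₂)² + (G₁-G₂)² + (B₁-B₂)²]
d = √[(136-159)² + (132-158)² + (28-29)²]
d = √[529 + 676 + 1]
d = √1206
d ≈ 34.73


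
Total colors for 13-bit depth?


Colors = 2^bits = 2^13
= 8,192 colors


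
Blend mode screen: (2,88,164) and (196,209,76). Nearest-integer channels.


Screen: C = 255 - (255-A)×(255-B)/255, rounded to nearest integer
R: 255 - (255-2)×(255-196)/255 = 255 - 14927/255 ≈ 255 - 58.537 = 196.463 → 196
G: 255 - (255-88)×(255-209)/255 = 255 - 7682/255 ≈ 255 - 30.125 = 224.875 → 225
B: 255 - (255-164)×(255-76)/255 = 255 - 16289/255 ≈ 255 - 63.878 = 191.122 → 191
= RGB(196, 225, 191)


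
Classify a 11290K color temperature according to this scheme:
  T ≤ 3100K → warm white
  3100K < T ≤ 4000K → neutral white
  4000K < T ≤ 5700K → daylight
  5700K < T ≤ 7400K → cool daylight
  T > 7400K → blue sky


Temperature: 11290K
11290K > 7400K → blue sky
Classification: blue sky


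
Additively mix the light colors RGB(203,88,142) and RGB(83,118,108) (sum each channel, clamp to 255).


Additive: each channel = min(255, C₁+C₂)
R: 203+83 = 286 → 255
G: 88+118 = 206 → 206
B: 142+108 = 250 → 250
= RGB(255, 206, 250)


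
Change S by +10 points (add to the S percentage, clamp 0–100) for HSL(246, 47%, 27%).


Original S = 47%
Adjustment = +10 percentage points
New S = 47 + (10) = 57
Clamp to [0, 100] → 57
= HSL(246°, 57%, 27%)


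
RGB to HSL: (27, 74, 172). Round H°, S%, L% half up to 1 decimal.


Normalize: R'=27/255≈0.1059, G'=74/255≈0.2902, B'=172/255≈0.6745
Max=172/255, Min=27/255, Δ=Max-Min=145/255
L = (Max+Min)/2 = (172+27)/510 = 199/510 = 0.39019… → L = 39.0%
L ≤ 0.5 → S = Δ/(Max+Min) = 145/(172+27) = 145/199 = 0.72864… → S = 72.9%
(the 1/255 factors cancel in S and H, so raw channel differences can be used)
Max is B' → H = 60 × ((R-G)/Δ + 4) = 60 × ((27-74)/145 + 4)
  -47/145 + 4 = -0.3241… + 4 = 3.6758…
  H = 60 × 3.6758… = 220.551…° → H = 220.6°
= HSL(220.6°, 72.9%, 39.0%)


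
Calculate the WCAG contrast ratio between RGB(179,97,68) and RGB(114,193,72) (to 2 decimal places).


Linearize each sRGB channel c=v/255: c/12.92 if c ≤ 0.04045 else ((c+0.055)/1.055)^2.4
L = 0.2126×R_lin + 0.7152×G_lin + 0.0722×B_lin
Color 1 (179,97,68):
  R=179: 179/255≈0.7020 > 0.04045 → ((0.7020+0.055)/1.055)^2.4 ≈ 0.45079
  G=97: 97/255≈0.3804 > 0.04045 → ((0.3804+0.055)/1.055)^2.4 ≈ 0.11954
  B=68: 68/255≈0.2667 > 0.04045 → ((0.2667+0.055)/1.055)^2.4 ≈ 0.05781
  L1 = 0.2126×0.45079 + 0.7152×0.11954 + 0.0722×0.05781 ≈ 0.18550
Color 2 (114,193,72):
  R=114: 114/255≈0.4471 > 0.04045 → ((0.4471+0.055)/1.055)^2.4 ≈ 0.16827
  G=193: 193/255≈0.7569 > 0.04045 → ((0.7569+0.055)/1.055)^2.4 ≈ 0.53328
  B=72: 72/255≈0.2824 > 0.04045 → ((0.2824+0.055)/1.055)^2.4 ≈ 0.06480
  L2 = 0.2126×0.16827 + 0.7152×0.53328 + 0.0722×0.06480 ≈ 0.42185
Lighter = 0.42185, Darker = 0.18550
Ratio = (L_lighter + 0.05) / (L_darker + 0.05)
Ratio = (0.42185 + 0.05) / (0.18550 + 0.05) = 0.47185 / 0.23550 ≈ 2.0036
Ratio ≈ 2.00:1


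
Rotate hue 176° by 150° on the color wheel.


New hue = (H + rotation) mod 360
New hue = (176 + 150) mod 360
= 326 mod 360
= 326°


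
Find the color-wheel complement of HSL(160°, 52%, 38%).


Complement = opposite side of color wheel = hue + 180°
H' = (160 + 180) mod 360 = 340°
S and L unchanged.
= HSL(340°, 52%, 38%)


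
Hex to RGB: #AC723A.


AC → 172 (R)
72 → 114 (G)
3A → 58 (B)
= RGB(172, 114, 58)


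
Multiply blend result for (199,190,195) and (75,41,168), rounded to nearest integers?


Multiply: C = A×B/255, rounded to nearest integer
R: 199×75/255 = 14925/255 ≈ 58.529 → 59
G: 190×41/255 = 7790/255 ≈ 30.549 → 31
B: 195×168/255 = 32760/255 ≈ 128.471 → 128
= RGB(59, 31, 128)


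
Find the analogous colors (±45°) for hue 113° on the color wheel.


Base hue: 113°
Left analog: (113 - 45) mod 360 = 68°
Right analog: (113 + 45) mod 360 = 158°
Analogous hues = 68° and 158°


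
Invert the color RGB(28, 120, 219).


Invert: (255-R, 255-G, 255-B)
R: 255-28 = 227
G: 255-120 = 135
B: 255-219 = 36
= RGB(227, 135, 36)


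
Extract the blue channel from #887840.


Color: #887840
R = 88 = 136
G = 78 = 120
B = 40 = 64
Blue = 64


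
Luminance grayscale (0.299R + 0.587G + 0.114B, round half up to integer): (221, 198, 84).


Gray = 0.299×R + 0.587×G + 0.114×B
Gray = 0.299×221 + 0.587×198 + 0.114×84
Gray = 66.079 + 116.226 + 9.576
Gray = 191.881 → round half up → 192
Gray = 192


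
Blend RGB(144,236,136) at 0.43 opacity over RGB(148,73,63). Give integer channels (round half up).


C = α×F + (1-α)×B, with 1-α = 0.57
R: 0.43×144 + 0.57×148 = 61.92 + 84.36 = 146.28 → 146
G: 0.43×236 + 0.57×73 = 101.48 + 41.61 = 143.09 → 143
B: 0.43×136 + 0.57×63 = 58.48 + 35.91 = 94.39 → 94
= RGB(146, 143, 94)


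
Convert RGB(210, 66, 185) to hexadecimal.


R = 210 → D2 (hex)
G = 66 → 42 (hex)
B = 185 → B9 (hex)
Hex = #D242B9


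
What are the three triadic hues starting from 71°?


Triadic: equally spaced at 120° intervals
H1 = 71°
H2 = (71 + 120) mod 360 = 191°
H3 = (71 + 240) mod 360 = 311°
Triadic = 71°, 191°, 311°


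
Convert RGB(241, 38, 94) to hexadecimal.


R = 241 → F1 (hex)
G = 38 → 26 (hex)
B = 94 → 5E (hex)
Hex = #F1265E


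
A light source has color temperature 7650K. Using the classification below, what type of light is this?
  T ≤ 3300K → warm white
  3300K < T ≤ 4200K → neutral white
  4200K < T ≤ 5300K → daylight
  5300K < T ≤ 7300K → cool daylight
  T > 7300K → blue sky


Temperature: 7650K
7650K > 7300K → blue sky
Classification: blue sky


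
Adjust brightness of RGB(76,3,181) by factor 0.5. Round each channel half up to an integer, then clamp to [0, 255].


Multiply each channel by 0.5, round half up, clamp to [0, 255]
R: 76×0.5 = 38
G: 3×0.5 = 1.5 → round → 2
B: 181×0.5 = 90.5 → round → 91
= RGB(38, 2, 91)


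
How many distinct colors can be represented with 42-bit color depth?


Colors = 2^bits = 2^42
= 4,398,046,511,104 colors


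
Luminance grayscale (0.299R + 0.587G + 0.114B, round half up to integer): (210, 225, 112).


Gray = 0.299×R + 0.587×G + 0.114×B
Gray = 0.299×210 + 0.587×225 + 0.114×112
Gray = 62.790 + 132.075 + 12.768
Gray = 207.633 → round half up → 208
Gray = 208


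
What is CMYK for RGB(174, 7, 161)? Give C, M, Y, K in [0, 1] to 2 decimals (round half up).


R'=174/255≈0.6824, G'=7/255≈0.0275, B'=161/255≈0.6314
K = 1 - max(R',G',B') = 1 - 174/255 = 81/255 = 0.31764… → 0.32
(1-R'-K)/(1-K) simplifies to (max-R)/max with max = 174:
C = (174-174)/174 = 0/174 = 0 → 0.00
M = (174-7)/174 = 167/174 = 0.95977… → 0.96
Y = (174-161)/174 = 13/174 = 0.07471… → 0.07
= CMYK(0.00, 0.96, 0.07, 0.32)


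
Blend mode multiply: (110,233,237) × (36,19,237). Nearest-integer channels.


Multiply: C = A×B/255, rounded to nearest integer
R: 110×36/255 = 3960/255 ≈ 15.529 → 16
G: 233×19/255 = 4427/255 ≈ 17.361 → 17
B: 237×237/255 = 56169/255 ≈ 220.271 → 220
= RGB(16, 17, 220)


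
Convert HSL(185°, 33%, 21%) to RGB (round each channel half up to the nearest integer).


H=185°, S=0.33, L=0.21
C = (1-|2L-1|)×S = (1-|-0.58|)×0.33 = 0.1386
H' = H/60 = 185/60 ≈ 3.0833; X = C×(1-|H' mod 2 - 1|) = 0.12705
m = L - C/2 = 0.21 - 0.0693 = 0.1407
Sector ⌊H'⌋ = 3 → (R',G',B') = (0.0, 0.12705, 0.1386)
RGB = ((R'+m)×255, (G'+m)×255, (B'+m)×255) = (35.8785, 68.27625, 71.2215)
Round half up → RGB(36, 68, 71)


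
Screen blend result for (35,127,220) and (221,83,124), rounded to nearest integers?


Screen: C = 255 - (255-A)×(255-B)/255, rounded to nearest integer
R: 255 - (255-35)×(255-221)/255 = 255 - 7480/255 ≈ 255 - 29.333 = 225.667 → 226
G: 255 - (255-127)×(255-83)/255 = 255 - 22016/255 ≈ 255 - 86.337 = 168.663 → 169
B: 255 - (255-220)×(255-124)/255 = 255 - 4585/255 ≈ 255 - 17.980 = 237.020 → 237
= RGB(226, 169, 237)


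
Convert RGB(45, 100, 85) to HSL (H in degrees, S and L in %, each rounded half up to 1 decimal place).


Normalize: R'=45/255≈0.1765, G'=100/255≈0.3922, B'=85/255≈0.3333
Max=100/255, Min=45/255, Δ=Max-Min=55/255
L = (Max+Min)/2 = (100+45)/510 = 145/510 = 0.28431… → L = 28.4%
L ≤ 0.5 → S = Δ/(Max+Min) = 55/(100+45) = 55/145 = 0.37931… → S = 37.9%
(the 1/255 factors cancel in S and H, so raw channel differences can be used)
Max is G' → H = 60 × ((B-R)/Δ + 2) = 60 × ((85-45)/55 + 2)
  40/55 + 2 = 0.7272… + 2 = 2.7272…
  H = 60 × 2.7272… = 163.636…° → H = 163.6°
= HSL(163.6°, 37.9%, 28.4%)


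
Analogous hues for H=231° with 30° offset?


Base hue: 231°
Left analog: (231 - 30) mod 360 = 201°
Right analog: (231 + 30) mod 360 = 261°
Analogous hues = 201° and 261°


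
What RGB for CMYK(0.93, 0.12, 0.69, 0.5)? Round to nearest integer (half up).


R = 255 × (1-C) × (1-K) = 255 × 0.07 × 0.50 = 8.925 → 9
G = 255 × (1-M) × (1-K) = 255 × 0.88 × 0.50 = 112.2 → 112
B = 255 × (1-Y) × (1-K) = 255 × 0.31 × 0.50 = 39.525 → 40
= RGB(9, 112, 40)


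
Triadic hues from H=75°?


Triadic: equally spaced at 120° intervals
H1 = 75°
H2 = (75 + 120) mod 360 = 195°
H3 = (75 + 240) mod 360 = 315°
Triadic = 75°, 195°, 315°


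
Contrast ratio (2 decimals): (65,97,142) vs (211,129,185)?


Linearize each sRGB channel c=v/255: c/12.92 if c ≤ 0.04045 else ((c+0.055)/1.055)^2.4
L = 0.2126×R_lin + 0.7152×G_lin + 0.0722×B_lin
Color 1 (65,97,142):
  R=65: 65/255≈0.2549 > 0.04045 → ((0.2549+0.055)/1.055)^2.4 ≈ 0.05286
  G=97: 97/255≈0.3804 > 0.04045 → ((0.3804+0.055)/1.055)^2.4 ≈ 0.11954
  B=142: 142/255≈0.5569 > 0.04045 → ((0.5569+0.055)/1.055)^2.4 ≈ 0.27050
  L1 = 0.2126×0.05286 + 0.7152×0.11954 + 0.0722×0.27050 ≈ 0.11626
Color 2 (211,129,185):
  R=211: 211/255≈0.8275 > 0.04045 → ((0.8275+0.055)/1.055)^2.4 ≈ 0.65141
  G=129: 129/255≈0.5059 > 0.04045 → ((0.5059+0.055)/1.055)^2.4 ≈ 0.21953
  B=185: 185/255≈0.7255 > 0.04045 → ((0.7255+0.055)/1.055)^2.4 ≈ 0.48515
  L2 = 0.2126×0.65141 + 0.7152×0.21953 + 0.0722×0.48515 ≈ 0.33052
Lighter = 0.33052, Darker = 0.11626
Ratio = (L_lighter + 0.05) / (L_darker + 0.05)
Ratio = (0.33052 + 0.05) / (0.11626 + 0.05) = 0.38052 / 0.16626 ≈ 2.2887
Ratio ≈ 2.29:1


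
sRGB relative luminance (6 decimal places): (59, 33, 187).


Linearize each channel (sRGB transfer function): c = v/255; c_lin = c/12.92 if c ≤ 0.04045, else ((c+0.055)/1.055)^2.4
  R: 59/255 ≈ 0.231373 > 0.04045 → ((0.231373+0.055)/1.055)^2.4 ≈ 0.043735
  G: 33/255 ≈ 0.129412 > 0.04045 → ((0.129412+0.055)/1.055)^2.4 ≈ 0.015209
  B: 187/255 ≈ 0.733333 > 0.04045 → ((0.733333+0.055)/1.055)^2.4 ≈ 0.496933
R_lin = 0.043735, G_lin = 0.015209, B_lin = 0.496933
L = 0.2126×R + 0.7152×G + 0.0722×B
L = 0.2126×0.043735 + 0.7152×0.015209 + 0.0722×0.496933
L ≈ 0.056054


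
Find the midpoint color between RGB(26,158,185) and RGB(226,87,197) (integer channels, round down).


Midpoint: each channel = ⌊(C₁+C₂)/2⌋
R: ⌊(26+226)/2⌋ = 126
G: ⌊(158+87)/2⌋ = 122
B: ⌊(185+197)/2⌋ = 191
= RGB(126, 122, 191)


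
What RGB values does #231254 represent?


23 → 35 (R)
12 → 18 (G)
54 → 84 (B)
= RGB(35, 18, 84)


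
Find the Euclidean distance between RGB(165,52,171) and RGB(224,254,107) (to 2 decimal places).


d = √[(R₁-R₂)² + (G₁-G₂)² + (B₁-B₂)²]
d = √[(165-224)² + (52-254)² + (171-107)²]
d = √[3481 + 40804 + 4096]
d = √48381
d ≈ 219.96


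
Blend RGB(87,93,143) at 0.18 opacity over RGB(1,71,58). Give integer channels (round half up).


C = α×F + (1-α)×B, with 1-α = 0.82
R: 0.18×87 + 0.82×1 = 15.66 + 0.82 = 16.48 → 16
G: 0.18×93 + 0.82×71 = 16.74 + 58.22 = 74.96 → 75
B: 0.18×143 + 0.82×58 = 25.74 + 47.56 = 73.30 → 73
= RGB(16, 75, 73)


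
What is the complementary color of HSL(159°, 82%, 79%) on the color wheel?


Complement = opposite side of color wheel = hue + 180°
H' = (159 + 180) mod 360 = 339°
S and L unchanged.
= HSL(339°, 82%, 79%)


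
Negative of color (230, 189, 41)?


Invert: (255-R, 255-G, 255-B)
R: 255-230 = 25
G: 255-189 = 66
B: 255-41 = 214
= RGB(25, 66, 214)


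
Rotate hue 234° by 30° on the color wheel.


New hue = (H + rotation) mod 360
New hue = (234 + 30) mod 360
= 264 mod 360
= 264°


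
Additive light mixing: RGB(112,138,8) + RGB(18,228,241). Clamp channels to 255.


Additive: each channel = min(255, C₁+C₂)
R: 112+18 = 130 → 130
G: 138+228 = 366 → 255
B: 8+241 = 249 → 249
= RGB(130, 255, 249)


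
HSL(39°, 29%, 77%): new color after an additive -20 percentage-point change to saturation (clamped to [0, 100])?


Original S = 29%
Adjustment = -20 percentage points
New S = 29 + (-20) = 9
Clamp to [0, 100] → 9
= HSL(39°, 9%, 77%)


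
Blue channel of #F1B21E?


Color: #F1B21E
R = F1 = 241
G = B2 = 178
B = 1E = 30
Blue = 30


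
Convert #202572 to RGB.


20 → 32 (R)
25 → 37 (G)
72 → 114 (B)
= RGB(32, 37, 114)


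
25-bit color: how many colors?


Colors = 2^bits = 2^25
= 33,554,432 colors


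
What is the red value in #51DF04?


Color: #51DF04
R = 51 = 81
G = DF = 223
B = 04 = 4
Red = 81


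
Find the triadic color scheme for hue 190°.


Triadic: equally spaced at 120° intervals
H1 = 190°
H2 = (190 + 120) mod 360 = 310°
H3 = (190 + 240) mod 360 = 70°
Triadic = 190°, 310°, 70°


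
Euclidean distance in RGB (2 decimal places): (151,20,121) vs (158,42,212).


d = √[(R₁-R₂)² + (G₁-G₂)² + (B₁-B₂)²]
d = √[(151-158)² + (20-42)² + (121-212)²]
d = √[49 + 484 + 8281]
d = √8814
d ≈ 93.88


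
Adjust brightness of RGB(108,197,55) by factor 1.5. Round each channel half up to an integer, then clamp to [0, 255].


Multiply each channel by 1.5, round half up, clamp to [0, 255]
R: 108×1.5 = 162
G: 197×1.5 = 295.5 → round → 296 → clamp → 255
B: 55×1.5 = 82.5 → round → 83
= RGB(162, 255, 83)


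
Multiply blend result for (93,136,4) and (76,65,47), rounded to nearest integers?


Multiply: C = A×B/255, rounded to nearest integer
R: 93×76/255 = 7068/255 ≈ 27.718 → 28
G: 136×65/255 = 8840/255 ≈ 34.667 → 35
B: 4×47/255 = 188/255 ≈ 0.737 → 1
= RGB(28, 35, 1)
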